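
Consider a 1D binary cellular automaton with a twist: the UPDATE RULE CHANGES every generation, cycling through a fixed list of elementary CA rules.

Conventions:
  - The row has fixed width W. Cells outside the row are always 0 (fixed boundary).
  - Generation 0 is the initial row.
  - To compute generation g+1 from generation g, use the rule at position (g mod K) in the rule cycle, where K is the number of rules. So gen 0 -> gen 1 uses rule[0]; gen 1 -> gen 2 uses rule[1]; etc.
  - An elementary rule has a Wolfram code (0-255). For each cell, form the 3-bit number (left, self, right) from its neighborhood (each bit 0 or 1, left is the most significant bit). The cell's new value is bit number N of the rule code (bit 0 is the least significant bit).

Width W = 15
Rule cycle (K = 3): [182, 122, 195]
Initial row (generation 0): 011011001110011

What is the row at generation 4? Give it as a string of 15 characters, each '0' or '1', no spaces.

Gen 0: 011011001110011
Gen 1 (rule 182): 100100110101100
Gen 2 (rule 122): 011011111011110
Gen 3 (rule 195): 101001111001110
Gen 4 (rule 182): 111110110110101

Answer: 111110110110101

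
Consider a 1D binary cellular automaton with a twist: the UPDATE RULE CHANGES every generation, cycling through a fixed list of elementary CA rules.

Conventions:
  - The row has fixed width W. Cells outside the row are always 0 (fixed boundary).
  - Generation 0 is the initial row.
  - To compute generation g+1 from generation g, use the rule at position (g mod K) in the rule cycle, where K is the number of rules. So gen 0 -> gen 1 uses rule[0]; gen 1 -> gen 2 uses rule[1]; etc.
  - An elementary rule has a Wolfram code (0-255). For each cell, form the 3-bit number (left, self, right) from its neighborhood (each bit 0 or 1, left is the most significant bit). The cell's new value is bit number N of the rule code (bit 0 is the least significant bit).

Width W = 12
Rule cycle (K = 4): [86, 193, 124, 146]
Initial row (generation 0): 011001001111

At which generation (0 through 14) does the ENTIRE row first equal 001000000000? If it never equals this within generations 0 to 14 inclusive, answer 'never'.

Answer: 6

Derivation:
Gen 0: 011001001111
Gen 1 (rule 86): 101111110001
Gen 2 (rule 193): 000111110100
Gen 3 (rule 124): 000100011110
Gen 4 (rule 146): 001010101101
Gen 5 (rule 86): 011010100101
Gen 6 (rule 193): 001000000000
Gen 7 (rule 124): 001100000000
Gen 8 (rule 146): 010010000000
Gen 9 (rule 86): 111111000000
Gen 10 (rule 193): 011111011111
Gen 11 (rule 124): 010001110001
Gen 12 (rule 146): 101010101010
Gen 13 (rule 86): 101010101011
Gen 14 (rule 193): 000000000001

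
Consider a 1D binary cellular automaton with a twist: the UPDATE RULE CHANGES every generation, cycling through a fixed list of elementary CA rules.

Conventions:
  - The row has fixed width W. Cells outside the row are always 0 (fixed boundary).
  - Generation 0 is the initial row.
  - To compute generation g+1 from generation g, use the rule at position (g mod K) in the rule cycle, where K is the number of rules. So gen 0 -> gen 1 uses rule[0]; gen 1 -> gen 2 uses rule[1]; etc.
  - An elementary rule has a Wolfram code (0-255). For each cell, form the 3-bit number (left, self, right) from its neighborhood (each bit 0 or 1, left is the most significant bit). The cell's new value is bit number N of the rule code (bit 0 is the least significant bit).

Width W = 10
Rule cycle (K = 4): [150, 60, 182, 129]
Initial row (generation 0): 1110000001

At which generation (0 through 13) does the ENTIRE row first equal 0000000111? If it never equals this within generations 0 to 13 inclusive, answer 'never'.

Answer: 5

Derivation:
Gen 0: 1110000001
Gen 1 (rule 150): 0101000011
Gen 2 (rule 60): 0111100010
Gen 3 (rule 182): 1011010111
Gen 4 (rule 129): 0000000010
Gen 5 (rule 150): 0000000111
Gen 6 (rule 60): 0000000100
Gen 7 (rule 182): 0000001110
Gen 8 (rule 129): 1111100100
Gen 9 (rule 150): 0111011110
Gen 10 (rule 60): 0100110001
Gen 11 (rule 182): 1111001011
Gen 12 (rule 129): 0110000000
Gen 13 (rule 150): 1001000000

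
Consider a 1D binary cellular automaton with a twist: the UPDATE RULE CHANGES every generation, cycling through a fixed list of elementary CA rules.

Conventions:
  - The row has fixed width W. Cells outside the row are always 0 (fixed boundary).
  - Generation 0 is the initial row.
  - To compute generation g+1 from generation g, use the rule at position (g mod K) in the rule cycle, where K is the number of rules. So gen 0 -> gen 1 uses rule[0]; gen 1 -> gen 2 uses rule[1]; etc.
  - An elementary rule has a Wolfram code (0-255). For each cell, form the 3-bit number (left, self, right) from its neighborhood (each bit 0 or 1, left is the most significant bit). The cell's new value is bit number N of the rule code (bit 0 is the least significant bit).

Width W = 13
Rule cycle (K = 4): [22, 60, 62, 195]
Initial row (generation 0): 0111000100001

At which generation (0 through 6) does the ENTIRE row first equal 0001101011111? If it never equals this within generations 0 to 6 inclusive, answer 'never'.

Gen 0: 0111000100001
Gen 1 (rule 22): 1000101110011
Gen 2 (rule 60): 1100111001010
Gen 3 (rule 62): 1011100111111
Gen 4 (rule 195): 0001101011111
Gen 5 (rule 22): 0010001000000
Gen 6 (rule 60): 0011001100000

Answer: 4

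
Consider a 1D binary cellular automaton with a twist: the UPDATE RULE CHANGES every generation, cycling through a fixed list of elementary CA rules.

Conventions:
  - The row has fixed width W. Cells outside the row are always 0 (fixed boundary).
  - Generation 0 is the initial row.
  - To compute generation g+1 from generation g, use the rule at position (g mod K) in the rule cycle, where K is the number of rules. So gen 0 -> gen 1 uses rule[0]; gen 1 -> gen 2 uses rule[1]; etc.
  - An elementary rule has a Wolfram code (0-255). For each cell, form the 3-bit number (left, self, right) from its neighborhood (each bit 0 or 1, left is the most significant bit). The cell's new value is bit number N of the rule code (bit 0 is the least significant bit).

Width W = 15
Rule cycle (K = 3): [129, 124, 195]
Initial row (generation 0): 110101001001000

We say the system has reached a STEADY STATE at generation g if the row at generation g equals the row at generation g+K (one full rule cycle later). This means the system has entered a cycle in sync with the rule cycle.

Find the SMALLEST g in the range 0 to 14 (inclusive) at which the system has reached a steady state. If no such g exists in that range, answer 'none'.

Answer: none

Derivation:
Gen 0: 110101001001000
Gen 1 (rule 129): 000000000000011
Gen 2 (rule 124): 000000000000011
Gen 3 (rule 195): 111111111111101
Gen 4 (rule 129): 011111111111000
Gen 5 (rule 124): 010000000001100
Gen 6 (rule 195): 100111111110101
Gen 7 (rule 129): 000011111100000
Gen 8 (rule 124): 000010000110000
Gen 9 (rule 195): 111100111010111
Gen 10 (rule 129): 011000010000010
Gen 11 (rule 124): 011100011000011
Gen 12 (rule 195): 101101101011101
Gen 13 (rule 129): 000000000001000
Gen 14 (rule 124): 000000000001100
Gen 15 (rule 195): 111111111110101
Gen 16 (rule 129): 011111111100000
Gen 17 (rule 124): 010000000110000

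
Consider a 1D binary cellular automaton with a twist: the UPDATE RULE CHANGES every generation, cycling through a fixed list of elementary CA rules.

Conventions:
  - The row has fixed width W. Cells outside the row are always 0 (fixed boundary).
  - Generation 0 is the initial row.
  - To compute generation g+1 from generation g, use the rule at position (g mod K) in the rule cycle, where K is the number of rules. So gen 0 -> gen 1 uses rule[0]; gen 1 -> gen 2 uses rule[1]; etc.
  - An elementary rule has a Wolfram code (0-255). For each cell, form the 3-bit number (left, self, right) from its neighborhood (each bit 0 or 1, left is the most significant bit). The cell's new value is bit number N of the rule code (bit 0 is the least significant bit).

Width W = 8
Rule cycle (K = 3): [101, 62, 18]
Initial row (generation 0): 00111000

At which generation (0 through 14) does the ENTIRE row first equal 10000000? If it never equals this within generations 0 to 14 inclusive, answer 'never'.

Gen 0: 00111000
Gen 1 (rule 101): 10001011
Gen 2 (rule 62): 11011110
Gen 3 (rule 18): 00000001
Gen 4 (rule 101): 11111101
Gen 5 (rule 62): 10000011
Gen 6 (rule 18): 01000100
Gen 7 (rule 101): 01010101
Gen 8 (rule 62): 11111111
Gen 9 (rule 18): 00000000
Gen 10 (rule 101): 11111111
Gen 11 (rule 62): 10000000
Gen 12 (rule 18): 01000000
Gen 13 (rule 101): 01011111
Gen 14 (rule 62): 11110000

Answer: 11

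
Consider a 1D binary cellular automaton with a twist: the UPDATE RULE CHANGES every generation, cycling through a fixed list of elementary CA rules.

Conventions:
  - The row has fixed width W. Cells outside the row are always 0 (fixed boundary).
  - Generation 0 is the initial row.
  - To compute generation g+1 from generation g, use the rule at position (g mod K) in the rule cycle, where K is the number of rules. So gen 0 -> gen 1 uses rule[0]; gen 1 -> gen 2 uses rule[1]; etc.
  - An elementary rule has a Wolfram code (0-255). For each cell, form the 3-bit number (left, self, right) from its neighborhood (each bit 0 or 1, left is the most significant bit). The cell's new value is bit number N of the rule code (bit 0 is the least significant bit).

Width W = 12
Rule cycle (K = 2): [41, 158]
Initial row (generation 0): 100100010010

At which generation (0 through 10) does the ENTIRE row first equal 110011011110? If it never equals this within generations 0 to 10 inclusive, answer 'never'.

Answer: 4

Derivation:
Gen 0: 100100010010
Gen 1 (rule 41): 000001000000
Gen 2 (rule 158): 000011100000
Gen 3 (rule 41): 111010001111
Gen 4 (rule 158): 110011011110
Gen 5 (rule 41): 100010110000
Gen 6 (rule 158): 110110101000
Gen 7 (rule 41): 101101010011
Gen 8 (rule 158): 101001011110
Gen 9 (rule 41): 010000110000
Gen 10 (rule 158): 111001101000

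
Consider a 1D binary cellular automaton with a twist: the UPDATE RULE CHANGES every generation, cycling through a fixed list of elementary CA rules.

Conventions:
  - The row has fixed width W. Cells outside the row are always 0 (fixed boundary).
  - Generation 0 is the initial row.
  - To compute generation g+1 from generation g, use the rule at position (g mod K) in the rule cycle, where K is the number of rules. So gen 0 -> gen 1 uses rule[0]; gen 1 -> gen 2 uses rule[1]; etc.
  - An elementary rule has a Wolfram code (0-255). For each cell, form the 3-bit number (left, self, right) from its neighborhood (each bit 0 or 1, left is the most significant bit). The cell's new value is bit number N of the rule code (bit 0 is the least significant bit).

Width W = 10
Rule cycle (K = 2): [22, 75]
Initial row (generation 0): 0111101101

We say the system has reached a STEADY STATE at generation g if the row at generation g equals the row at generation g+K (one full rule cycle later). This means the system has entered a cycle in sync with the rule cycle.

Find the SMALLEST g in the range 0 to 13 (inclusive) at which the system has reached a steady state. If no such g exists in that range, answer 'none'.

Gen 0: 0111101101
Gen 1 (rule 22): 1000000001
Gen 2 (rule 75): 0011111110
Gen 3 (rule 22): 0100000001
Gen 4 (rule 75): 1001111110
Gen 5 (rule 22): 1110000001
Gen 6 (rule 75): 1010111110
Gen 7 (rule 22): 1010000001
Gen 8 (rule 75): 0000111110
Gen 9 (rule 22): 0001000001
Gen 10 (rule 75): 1110011110
Gen 11 (rule 22): 0001100001
Gen 12 (rule 75): 1111101110
Gen 13 (rule 22): 0000000001
Gen 14 (rule 75): 1111111110
Gen 15 (rule 22): 0000000001

Answer: 13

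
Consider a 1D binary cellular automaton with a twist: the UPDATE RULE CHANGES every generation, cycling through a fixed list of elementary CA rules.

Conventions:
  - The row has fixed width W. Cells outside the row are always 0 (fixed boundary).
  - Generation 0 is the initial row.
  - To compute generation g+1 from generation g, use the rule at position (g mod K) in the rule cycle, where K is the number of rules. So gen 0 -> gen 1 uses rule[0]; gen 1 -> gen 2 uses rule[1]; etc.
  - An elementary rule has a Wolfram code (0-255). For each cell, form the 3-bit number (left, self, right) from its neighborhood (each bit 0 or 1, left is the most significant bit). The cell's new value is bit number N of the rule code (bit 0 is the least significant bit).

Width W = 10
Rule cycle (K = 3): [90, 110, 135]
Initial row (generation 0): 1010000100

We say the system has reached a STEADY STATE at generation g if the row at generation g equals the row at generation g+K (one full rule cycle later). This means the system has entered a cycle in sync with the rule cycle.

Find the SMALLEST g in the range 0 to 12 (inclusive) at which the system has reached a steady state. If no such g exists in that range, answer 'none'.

Answer: none

Derivation:
Gen 0: 1010000100
Gen 1 (rule 90): 0001001010
Gen 2 (rule 110): 0011011110
Gen 3 (rule 135): 1100001100
Gen 4 (rule 90): 1110011110
Gen 5 (rule 110): 1010110010
Gen 6 (rule 135): 1010000110
Gen 7 (rule 90): 0001001111
Gen 8 (rule 110): 0011011001
Gen 9 (rule 135): 1100000011
Gen 10 (rule 90): 1110000111
Gen 11 (rule 110): 1010001101
Gen 12 (rule 135): 1010110001
Gen 13 (rule 90): 0000111010
Gen 14 (rule 110): 0001101110
Gen 15 (rule 135): 1110000100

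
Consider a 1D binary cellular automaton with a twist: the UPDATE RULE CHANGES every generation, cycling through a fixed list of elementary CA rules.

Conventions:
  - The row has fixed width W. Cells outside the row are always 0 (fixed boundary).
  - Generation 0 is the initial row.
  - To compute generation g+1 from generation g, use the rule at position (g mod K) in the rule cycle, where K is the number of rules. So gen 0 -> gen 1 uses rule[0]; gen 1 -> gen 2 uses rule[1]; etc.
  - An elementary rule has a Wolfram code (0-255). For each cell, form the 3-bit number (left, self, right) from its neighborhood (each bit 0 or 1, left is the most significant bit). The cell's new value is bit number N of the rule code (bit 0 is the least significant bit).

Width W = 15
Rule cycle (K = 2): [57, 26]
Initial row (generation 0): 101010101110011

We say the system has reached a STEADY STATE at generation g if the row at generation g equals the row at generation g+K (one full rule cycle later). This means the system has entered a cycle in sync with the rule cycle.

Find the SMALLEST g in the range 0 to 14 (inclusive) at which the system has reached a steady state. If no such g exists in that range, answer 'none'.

Answer: none

Derivation:
Gen 0: 101010101110011
Gen 1 (rule 57): 010101011001010
Gen 2 (rule 26): 100000010110001
Gen 3 (rule 57): 011111001101100
Gen 4 (rule 26): 110000111001010
Gen 5 (rule 57): 101110100100101
Gen 6 (rule 26): 001000011011000
Gen 7 (rule 57): 100111010110111
Gen 8 (rule 26): 011100000100100
Gen 9 (rule 57): 010011110010011
Gen 10 (rule 26): 101110001101110
Gen 11 (rule 57): 011001101011001
Gen 12 (rule 26): 110111000010110
Gen 13 (rule 57): 101100111001101
Gen 14 (rule 26): 001011100111000
Gen 15 (rule 57): 100110010100111
Gen 16 (rule 26): 011101100011100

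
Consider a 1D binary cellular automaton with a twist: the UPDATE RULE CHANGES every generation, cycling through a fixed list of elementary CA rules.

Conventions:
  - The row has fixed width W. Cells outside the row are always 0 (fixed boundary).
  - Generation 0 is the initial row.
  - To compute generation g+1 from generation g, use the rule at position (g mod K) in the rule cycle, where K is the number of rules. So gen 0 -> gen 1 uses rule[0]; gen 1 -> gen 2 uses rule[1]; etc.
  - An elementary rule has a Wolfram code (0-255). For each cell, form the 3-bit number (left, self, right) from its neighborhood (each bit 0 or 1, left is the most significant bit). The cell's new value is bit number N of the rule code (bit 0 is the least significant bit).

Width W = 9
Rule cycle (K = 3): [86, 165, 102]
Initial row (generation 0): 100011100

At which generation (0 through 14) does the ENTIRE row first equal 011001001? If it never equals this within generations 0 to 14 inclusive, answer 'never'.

Gen 0: 100011100
Gen 1 (rule 86): 110100110
Gen 2 (rule 165): 001100000
Gen 3 (rule 102): 010100000
Gen 4 (rule 86): 110110000
Gen 5 (rule 165): 001000111
Gen 6 (rule 102): 011001001
Gen 7 (rule 86): 101111111
Gen 8 (rule 165): 110111110
Gen 9 (rule 102): 011000010
Gen 10 (rule 86): 101100111
Gen 11 (rule 165): 110000010
Gen 12 (rule 102): 010000110
Gen 13 (rule 86): 111001011
Gen 14 (rule 165): 010001100

Answer: 6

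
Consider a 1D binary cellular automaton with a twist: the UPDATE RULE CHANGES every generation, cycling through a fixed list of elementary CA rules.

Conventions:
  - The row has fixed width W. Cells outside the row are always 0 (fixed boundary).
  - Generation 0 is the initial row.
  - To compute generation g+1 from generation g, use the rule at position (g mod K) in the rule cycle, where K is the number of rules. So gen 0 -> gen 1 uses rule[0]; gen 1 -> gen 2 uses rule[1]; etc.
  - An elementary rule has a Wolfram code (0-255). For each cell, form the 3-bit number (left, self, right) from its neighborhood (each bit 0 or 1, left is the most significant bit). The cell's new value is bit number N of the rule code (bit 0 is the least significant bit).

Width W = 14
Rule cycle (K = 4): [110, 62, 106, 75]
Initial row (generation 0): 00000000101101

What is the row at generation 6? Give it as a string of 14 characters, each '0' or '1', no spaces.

Answer: 11001100001011

Derivation:
Gen 0: 00000000101101
Gen 1 (rule 110): 00000001111111
Gen 2 (rule 62): 00000011000000
Gen 3 (rule 106): 00000111000000
Gen 4 (rule 75): 11111101011111
Gen 5 (rule 110): 10000111110001
Gen 6 (rule 62): 11001100001011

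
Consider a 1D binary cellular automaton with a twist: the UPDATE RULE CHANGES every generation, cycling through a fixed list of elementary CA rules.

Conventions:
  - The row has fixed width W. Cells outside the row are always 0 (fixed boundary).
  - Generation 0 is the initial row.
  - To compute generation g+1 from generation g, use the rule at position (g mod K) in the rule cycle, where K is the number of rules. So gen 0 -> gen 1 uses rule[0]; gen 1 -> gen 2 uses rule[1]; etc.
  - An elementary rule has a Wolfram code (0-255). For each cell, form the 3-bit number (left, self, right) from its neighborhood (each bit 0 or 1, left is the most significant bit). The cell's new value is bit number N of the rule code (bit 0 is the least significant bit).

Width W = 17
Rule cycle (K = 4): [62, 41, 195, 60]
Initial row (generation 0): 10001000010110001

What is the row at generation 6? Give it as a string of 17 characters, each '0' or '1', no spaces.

Gen 0: 10001000010110001
Gen 1 (rule 62): 11011100111101011
Gen 2 (rule 41): 10110000100010110
Gen 3 (rule 195): 00010111001100010
Gen 4 (rule 60): 00011100101010011
Gen 5 (rule 62): 00110011111111110
Gen 6 (rule 41): 10100010000000000

Answer: 10100010000000000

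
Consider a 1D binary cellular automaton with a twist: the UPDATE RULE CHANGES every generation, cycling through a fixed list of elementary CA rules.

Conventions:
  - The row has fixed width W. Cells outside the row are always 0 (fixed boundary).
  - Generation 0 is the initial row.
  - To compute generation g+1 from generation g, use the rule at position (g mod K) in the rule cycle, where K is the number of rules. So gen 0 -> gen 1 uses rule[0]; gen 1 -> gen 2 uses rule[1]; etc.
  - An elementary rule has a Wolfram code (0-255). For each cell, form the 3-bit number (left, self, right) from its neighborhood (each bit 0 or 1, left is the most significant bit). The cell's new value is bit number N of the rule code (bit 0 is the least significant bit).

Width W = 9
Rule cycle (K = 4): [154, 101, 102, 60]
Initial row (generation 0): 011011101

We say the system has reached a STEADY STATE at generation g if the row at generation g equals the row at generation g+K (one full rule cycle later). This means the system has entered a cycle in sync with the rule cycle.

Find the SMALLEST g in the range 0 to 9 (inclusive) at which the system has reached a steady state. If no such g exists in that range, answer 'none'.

Gen 0: 011011101
Gen 1 (rule 154): 110011000
Gen 2 (rule 101): 010001011
Gen 3 (rule 102): 110011101
Gen 4 (rule 60): 101010011
Gen 5 (rule 154): 000001110
Gen 6 (rule 101): 111100010
Gen 7 (rule 102): 000100110
Gen 8 (rule 60): 000110101
Gen 9 (rule 154): 001100000
Gen 10 (rule 101): 100101111
Gen 11 (rule 102): 101110001
Gen 12 (rule 60): 111001001
Gen 13 (rule 154): 110110110

Answer: none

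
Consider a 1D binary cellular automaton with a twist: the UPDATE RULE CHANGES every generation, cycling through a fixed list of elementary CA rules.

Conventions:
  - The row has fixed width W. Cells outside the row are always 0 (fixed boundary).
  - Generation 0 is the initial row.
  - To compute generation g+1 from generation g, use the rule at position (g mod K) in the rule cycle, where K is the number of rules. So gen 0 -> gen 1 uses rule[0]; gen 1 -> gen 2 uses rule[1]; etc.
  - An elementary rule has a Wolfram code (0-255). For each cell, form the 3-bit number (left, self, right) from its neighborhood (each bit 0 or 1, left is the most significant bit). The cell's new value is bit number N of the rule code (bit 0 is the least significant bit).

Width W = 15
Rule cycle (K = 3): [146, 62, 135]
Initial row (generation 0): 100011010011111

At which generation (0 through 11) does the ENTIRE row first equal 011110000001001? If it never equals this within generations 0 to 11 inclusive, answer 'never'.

Answer: never

Derivation:
Gen 0: 100011010011111
Gen 1 (rule 146): 010100001101110
Gen 2 (rule 62): 111110011011001
Gen 3 (rule 135): 011100100000011
Gen 4 (rule 146): 101011010000100
Gen 5 (rule 62): 111110111001110
Gen 6 (rule 135): 011100010010100
Gen 7 (rule 146): 101010101100010
Gen 8 (rule 62): 111111111010111
Gen 9 (rule 135): 011111110010010
Gen 10 (rule 146): 101111101101101
Gen 11 (rule 62): 111000011011011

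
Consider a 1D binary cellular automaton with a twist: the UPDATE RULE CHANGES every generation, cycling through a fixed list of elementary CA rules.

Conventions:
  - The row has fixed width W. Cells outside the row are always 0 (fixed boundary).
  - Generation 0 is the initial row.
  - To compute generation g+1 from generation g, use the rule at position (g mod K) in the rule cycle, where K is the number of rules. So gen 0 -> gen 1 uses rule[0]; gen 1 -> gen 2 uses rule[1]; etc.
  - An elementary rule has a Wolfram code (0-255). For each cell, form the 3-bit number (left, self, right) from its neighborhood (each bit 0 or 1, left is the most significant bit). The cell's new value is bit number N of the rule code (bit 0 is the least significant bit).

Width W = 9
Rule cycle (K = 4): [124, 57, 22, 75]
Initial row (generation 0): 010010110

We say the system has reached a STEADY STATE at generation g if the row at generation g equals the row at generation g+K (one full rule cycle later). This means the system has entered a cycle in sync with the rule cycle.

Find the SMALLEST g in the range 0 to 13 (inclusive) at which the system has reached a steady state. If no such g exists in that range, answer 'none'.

Answer: 5

Derivation:
Gen 0: 010010110
Gen 1 (rule 124): 011011111
Gen 2 (rule 57): 010110000
Gen 3 (rule 22): 110001000
Gen 4 (rule 75): 110110011
Gen 5 (rule 124): 111111011
Gen 6 (rule 57): 100000110
Gen 7 (rule 22): 110001001
Gen 8 (rule 75): 110110010
Gen 9 (rule 124): 111111011
Gen 10 (rule 57): 100000110
Gen 11 (rule 22): 110001001
Gen 12 (rule 75): 110110010
Gen 13 (rule 124): 111111011
Gen 14 (rule 57): 100000110
Gen 15 (rule 22): 110001001
Gen 16 (rule 75): 110110010
Gen 17 (rule 124): 111111011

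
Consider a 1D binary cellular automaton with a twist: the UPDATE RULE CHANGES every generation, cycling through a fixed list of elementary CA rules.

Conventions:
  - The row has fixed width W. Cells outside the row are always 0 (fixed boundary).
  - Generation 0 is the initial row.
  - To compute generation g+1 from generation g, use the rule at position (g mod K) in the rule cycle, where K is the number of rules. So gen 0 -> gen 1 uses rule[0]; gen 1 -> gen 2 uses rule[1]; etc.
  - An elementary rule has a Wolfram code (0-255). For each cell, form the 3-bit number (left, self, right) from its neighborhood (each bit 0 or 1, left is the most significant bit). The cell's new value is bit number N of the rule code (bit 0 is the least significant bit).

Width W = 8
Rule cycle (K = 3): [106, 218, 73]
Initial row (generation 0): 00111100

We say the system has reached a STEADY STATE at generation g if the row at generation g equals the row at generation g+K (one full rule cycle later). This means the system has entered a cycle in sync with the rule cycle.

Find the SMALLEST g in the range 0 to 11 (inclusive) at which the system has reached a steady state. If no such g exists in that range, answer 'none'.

Answer: none

Derivation:
Gen 0: 00111100
Gen 1 (rule 106): 01100100
Gen 2 (rule 218): 11111010
Gen 3 (rule 73): 10001000
Gen 4 (rule 106): 00010000
Gen 5 (rule 218): 00101000
Gen 6 (rule 73): 10000011
Gen 7 (rule 106): 00000111
Gen 8 (rule 218): 00001111
Gen 9 (rule 73): 11101001
Gen 10 (rule 106): 10110010
Gen 11 (rule 218): 00111101
Gen 12 (rule 73): 10100100
Gen 13 (rule 106): 01001000
Gen 14 (rule 218): 10110100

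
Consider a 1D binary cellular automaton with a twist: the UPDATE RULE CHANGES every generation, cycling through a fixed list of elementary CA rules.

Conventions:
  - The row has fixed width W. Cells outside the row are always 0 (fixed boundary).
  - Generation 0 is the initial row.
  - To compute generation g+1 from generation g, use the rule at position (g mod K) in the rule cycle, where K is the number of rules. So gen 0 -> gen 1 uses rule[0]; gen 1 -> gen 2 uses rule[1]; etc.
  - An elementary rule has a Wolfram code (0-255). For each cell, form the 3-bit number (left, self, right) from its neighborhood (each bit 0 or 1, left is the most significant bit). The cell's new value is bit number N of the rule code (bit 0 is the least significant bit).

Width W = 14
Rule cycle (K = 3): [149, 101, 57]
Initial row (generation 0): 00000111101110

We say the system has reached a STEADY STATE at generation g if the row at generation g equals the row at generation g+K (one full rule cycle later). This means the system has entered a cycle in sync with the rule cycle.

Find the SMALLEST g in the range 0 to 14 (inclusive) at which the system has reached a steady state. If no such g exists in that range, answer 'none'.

Gen 0: 00000111101110
Gen 1 (rule 149): 11110011000101
Gen 2 (rule 101): 00010001010111
Gen 3 (rule 57): 11001100101100
Gen 4 (rule 149): 00100010100011
Gen 5 (rule 101): 10101011101001
Gen 6 (rule 57): 01010110010100
Gen 7 (rule 149): 01010001010111
Gen 8 (rule 101): 01110101111001
Gen 9 (rule 57): 01001011000100
Gen 10 (rule 149): 01101000110111
Gen 11 (rule 101): 00111010011001
Gen 12 (rule 57): 10100101010100
Gen 13 (rule 149): 10110101010111
Gen 14 (rule 101): 11011111111001
Gen 15 (rule 57): 10110000000100
Gen 16 (rule 149): 10001111110111
Gen 17 (rule 101): 10100000011001

Answer: none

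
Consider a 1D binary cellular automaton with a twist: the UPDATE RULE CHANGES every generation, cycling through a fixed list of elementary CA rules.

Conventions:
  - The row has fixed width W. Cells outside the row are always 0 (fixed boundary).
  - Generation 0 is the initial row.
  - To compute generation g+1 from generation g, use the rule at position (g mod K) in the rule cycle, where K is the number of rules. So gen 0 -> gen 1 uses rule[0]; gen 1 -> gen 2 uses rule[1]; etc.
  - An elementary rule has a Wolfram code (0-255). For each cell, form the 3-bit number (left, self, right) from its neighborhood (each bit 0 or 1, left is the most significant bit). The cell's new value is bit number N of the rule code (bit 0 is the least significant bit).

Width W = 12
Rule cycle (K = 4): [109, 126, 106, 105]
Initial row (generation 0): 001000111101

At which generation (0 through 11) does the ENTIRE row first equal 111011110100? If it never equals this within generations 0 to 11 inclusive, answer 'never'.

Answer: never

Derivation:
Gen 0: 001000111101
Gen 1 (rule 109): 101010100111
Gen 2 (rule 126): 111111111101
Gen 3 (rule 106): 100000000110
Gen 4 (rule 105): 001111110110
Gen 5 (rule 109): 101000011110
Gen 6 (rule 126): 111100110011
Gen 7 (rule 106): 100101110111
Gen 8 (rule 105): 000011011101
Gen 9 (rule 109): 111011110111
Gen 10 (rule 126): 101110011101
Gen 11 (rule 106): 011010110110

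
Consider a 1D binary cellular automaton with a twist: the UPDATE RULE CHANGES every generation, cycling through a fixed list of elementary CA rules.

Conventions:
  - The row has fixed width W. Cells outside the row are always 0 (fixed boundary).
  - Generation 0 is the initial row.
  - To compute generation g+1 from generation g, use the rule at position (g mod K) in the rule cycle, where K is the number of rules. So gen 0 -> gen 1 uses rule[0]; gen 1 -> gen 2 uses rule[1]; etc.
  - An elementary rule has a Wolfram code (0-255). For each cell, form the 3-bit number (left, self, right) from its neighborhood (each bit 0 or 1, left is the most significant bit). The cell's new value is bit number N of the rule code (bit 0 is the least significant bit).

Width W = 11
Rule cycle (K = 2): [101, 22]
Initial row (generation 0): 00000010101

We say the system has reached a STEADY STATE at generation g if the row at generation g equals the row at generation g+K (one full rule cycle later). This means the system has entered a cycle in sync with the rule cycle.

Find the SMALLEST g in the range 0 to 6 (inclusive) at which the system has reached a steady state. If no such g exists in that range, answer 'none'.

Gen 0: 00000010101
Gen 1 (rule 101): 11111011111
Gen 2 (rule 22): 00000000000
Gen 3 (rule 101): 11111111111
Gen 4 (rule 22): 00000000000
Gen 5 (rule 101): 11111111111
Gen 6 (rule 22): 00000000000
Gen 7 (rule 101): 11111111111
Gen 8 (rule 22): 00000000000

Answer: 2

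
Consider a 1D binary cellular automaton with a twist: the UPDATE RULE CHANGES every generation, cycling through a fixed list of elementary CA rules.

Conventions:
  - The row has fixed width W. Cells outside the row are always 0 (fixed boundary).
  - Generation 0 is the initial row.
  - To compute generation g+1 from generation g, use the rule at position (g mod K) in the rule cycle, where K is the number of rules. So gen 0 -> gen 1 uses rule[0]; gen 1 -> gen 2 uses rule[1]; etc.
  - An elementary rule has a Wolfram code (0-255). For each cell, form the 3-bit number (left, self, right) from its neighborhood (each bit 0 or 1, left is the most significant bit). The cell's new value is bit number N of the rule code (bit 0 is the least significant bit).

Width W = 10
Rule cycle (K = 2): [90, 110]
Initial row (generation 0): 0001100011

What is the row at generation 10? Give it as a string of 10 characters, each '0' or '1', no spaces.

Answer: 1011111111

Derivation:
Gen 0: 0001100011
Gen 1 (rule 90): 0011110111
Gen 2 (rule 110): 0110011101
Gen 3 (rule 90): 1111110100
Gen 4 (rule 110): 1000011100
Gen 5 (rule 90): 0100110110
Gen 6 (rule 110): 1101111110
Gen 7 (rule 90): 1101000011
Gen 8 (rule 110): 1111000111
Gen 9 (rule 90): 1001101101
Gen 10 (rule 110): 1011111111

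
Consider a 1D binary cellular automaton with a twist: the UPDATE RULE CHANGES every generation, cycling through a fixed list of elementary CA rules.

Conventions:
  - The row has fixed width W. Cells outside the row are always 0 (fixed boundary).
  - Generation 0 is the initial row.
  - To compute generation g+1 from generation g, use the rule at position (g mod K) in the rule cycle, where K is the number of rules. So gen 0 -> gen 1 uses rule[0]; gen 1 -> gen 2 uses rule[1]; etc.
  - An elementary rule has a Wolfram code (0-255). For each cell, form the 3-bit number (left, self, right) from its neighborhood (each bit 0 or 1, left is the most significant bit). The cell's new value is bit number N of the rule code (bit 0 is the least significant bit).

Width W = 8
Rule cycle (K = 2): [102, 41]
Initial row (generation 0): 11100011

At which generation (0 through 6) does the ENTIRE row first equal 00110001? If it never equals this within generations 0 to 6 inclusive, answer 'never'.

Answer: 6

Derivation:
Gen 0: 11100011
Gen 1 (rule 102): 00100101
Gen 2 (rule 41): 10000010
Gen 3 (rule 102): 10000110
Gen 4 (rule 41): 00110100
Gen 5 (rule 102): 01011100
Gen 6 (rule 41): 00110001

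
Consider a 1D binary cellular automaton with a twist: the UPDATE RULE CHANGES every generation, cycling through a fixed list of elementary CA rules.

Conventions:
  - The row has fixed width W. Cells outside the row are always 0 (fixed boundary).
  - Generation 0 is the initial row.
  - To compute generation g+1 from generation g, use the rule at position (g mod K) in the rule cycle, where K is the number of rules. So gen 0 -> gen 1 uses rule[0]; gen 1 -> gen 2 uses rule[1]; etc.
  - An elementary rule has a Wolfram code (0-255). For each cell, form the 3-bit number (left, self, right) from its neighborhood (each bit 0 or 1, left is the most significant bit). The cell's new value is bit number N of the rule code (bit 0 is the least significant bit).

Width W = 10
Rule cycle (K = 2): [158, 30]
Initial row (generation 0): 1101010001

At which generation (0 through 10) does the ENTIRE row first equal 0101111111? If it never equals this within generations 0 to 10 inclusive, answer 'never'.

Answer: never

Derivation:
Gen 0: 1101010001
Gen 1 (rule 158): 1001011011
Gen 2 (rule 30): 1111010010
Gen 3 (rule 158): 1110011111
Gen 4 (rule 30): 1001110000
Gen 5 (rule 158): 1111101000
Gen 6 (rule 30): 1000001100
Gen 7 (rule 158): 1100011010
Gen 8 (rule 30): 1010110011
Gen 9 (rule 158): 1010101110
Gen 10 (rule 30): 1010101001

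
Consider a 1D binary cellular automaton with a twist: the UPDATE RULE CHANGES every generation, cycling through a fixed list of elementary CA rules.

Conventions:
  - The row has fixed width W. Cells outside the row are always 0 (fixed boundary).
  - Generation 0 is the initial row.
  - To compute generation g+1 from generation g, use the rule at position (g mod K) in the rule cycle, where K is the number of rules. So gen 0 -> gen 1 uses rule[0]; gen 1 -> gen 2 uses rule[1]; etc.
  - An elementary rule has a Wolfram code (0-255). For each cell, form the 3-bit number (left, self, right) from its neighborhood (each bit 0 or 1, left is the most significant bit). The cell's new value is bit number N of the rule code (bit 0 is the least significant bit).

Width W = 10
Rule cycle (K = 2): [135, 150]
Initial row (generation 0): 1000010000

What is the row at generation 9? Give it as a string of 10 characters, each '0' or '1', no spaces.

Gen 0: 1000010000
Gen 1 (rule 135): 1011110111
Gen 2 (rule 150): 1001100010
Gen 3 (rule 135): 1010001110
Gen 4 (rule 150): 1011010101
Gen 5 (rule 135): 1000010101
Gen 6 (rule 150): 1100110101
Gen 7 (rule 135): 0001000101
Gen 8 (rule 150): 0011101101
Gen 9 (rule 135): 1101000001

Answer: 1101000001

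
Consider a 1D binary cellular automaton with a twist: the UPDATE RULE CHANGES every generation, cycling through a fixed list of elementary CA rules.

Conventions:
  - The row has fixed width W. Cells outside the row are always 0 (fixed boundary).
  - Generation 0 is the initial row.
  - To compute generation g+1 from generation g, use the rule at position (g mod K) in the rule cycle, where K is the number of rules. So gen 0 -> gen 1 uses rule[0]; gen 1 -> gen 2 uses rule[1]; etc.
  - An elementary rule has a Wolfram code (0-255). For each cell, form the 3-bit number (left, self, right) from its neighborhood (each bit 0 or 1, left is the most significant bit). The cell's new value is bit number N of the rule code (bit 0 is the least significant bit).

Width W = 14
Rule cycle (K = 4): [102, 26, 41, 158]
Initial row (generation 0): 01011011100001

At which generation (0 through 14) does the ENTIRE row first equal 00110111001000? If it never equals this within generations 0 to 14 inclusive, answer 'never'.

Answer: 14

Derivation:
Gen 0: 01011011100001
Gen 1 (rule 102): 11101100100011
Gen 2 (rule 26): 10001011010110
Gen 3 (rule 41): 00100110101100
Gen 4 (rule 158): 01111100101010
Gen 5 (rule 102): 10000101111110
Gen 6 (rule 26): 01001001000001
Gen 7 (rule 41): 00000000011100
Gen 8 (rule 158): 00000000111010
Gen 9 (rule 102): 00000001001110
Gen 10 (rule 26): 00000010111001
Gen 11 (rule 41): 11111001100000
Gen 12 (rule 158): 11110111010000
Gen 13 (rule 102): 00011001110000
Gen 14 (rule 26): 00110111001000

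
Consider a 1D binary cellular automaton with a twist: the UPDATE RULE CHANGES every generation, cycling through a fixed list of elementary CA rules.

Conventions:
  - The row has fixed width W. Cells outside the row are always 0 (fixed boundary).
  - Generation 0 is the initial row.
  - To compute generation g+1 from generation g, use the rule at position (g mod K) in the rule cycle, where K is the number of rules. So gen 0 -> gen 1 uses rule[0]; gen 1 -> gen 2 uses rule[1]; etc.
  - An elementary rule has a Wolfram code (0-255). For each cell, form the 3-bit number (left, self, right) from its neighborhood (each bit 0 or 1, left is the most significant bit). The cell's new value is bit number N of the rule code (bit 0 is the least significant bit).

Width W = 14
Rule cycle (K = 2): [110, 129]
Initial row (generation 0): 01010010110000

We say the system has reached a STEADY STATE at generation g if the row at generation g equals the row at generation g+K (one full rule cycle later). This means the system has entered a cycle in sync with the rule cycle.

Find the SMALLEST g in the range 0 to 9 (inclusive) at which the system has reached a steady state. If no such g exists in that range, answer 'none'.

Gen 0: 01010010110000
Gen 1 (rule 110): 11110111110000
Gen 2 (rule 129): 01100011100111
Gen 3 (rule 110): 11100110101101
Gen 4 (rule 129): 01000000000000
Gen 5 (rule 110): 11000000000000
Gen 6 (rule 129): 00011111111111
Gen 7 (rule 110): 00110000000001
Gen 8 (rule 129): 10000111111100
Gen 9 (rule 110): 10001100000100
Gen 10 (rule 129): 00100001110001
Gen 11 (rule 110): 01100011010011

Answer: none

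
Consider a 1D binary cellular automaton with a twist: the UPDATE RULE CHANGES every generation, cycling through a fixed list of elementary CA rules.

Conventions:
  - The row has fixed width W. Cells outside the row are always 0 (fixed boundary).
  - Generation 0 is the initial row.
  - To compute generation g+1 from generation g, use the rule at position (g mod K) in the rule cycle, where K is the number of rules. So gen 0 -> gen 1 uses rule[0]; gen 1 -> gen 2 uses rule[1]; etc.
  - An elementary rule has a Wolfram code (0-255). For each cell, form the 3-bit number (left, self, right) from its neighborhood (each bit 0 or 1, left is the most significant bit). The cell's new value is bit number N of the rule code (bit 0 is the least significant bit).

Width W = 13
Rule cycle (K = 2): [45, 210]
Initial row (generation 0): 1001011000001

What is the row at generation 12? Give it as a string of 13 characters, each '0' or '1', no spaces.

Answer: 0110010011001

Derivation:
Gen 0: 1001011000001
Gen 1 (rule 45): 1001110011101
Gen 2 (rule 210): 0110111101100
Gen 3 (rule 45): 0101100011001
Gen 4 (rule 210): 1000110101110
Gen 5 (rule 45): 1010101111000
Gen 6 (rule 210): 0000000111100
Gen 7 (rule 45): 1111110100001
Gen 8 (rule 210): 0111110010010
Gen 9 (rule 45): 0100000010010
Gen 10 (rule 210): 1010000101101
Gen 11 (rule 45): 1110110111011
Gen 12 (rule 210): 0110010011001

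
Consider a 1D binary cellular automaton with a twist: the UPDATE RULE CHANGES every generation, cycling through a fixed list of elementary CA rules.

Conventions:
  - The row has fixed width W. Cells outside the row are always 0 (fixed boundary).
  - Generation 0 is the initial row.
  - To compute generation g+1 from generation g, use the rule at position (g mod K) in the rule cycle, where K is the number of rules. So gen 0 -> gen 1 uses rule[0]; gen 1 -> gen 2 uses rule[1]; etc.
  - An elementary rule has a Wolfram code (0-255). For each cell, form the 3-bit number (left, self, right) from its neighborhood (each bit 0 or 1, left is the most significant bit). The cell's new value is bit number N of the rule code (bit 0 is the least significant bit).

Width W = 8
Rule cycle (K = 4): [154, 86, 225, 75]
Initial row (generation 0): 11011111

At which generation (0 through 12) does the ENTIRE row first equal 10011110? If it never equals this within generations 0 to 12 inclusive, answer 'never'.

Gen 0: 11011111
Gen 1 (rule 154): 10011110
Gen 2 (rule 86): 11100011
Gen 3 (rule 225): 01101001
Gen 4 (rule 75): 11100010
Gen 5 (rule 154): 11010101
Gen 6 (rule 86): 01010101
Gen 7 (rule 225): 00101010
Gen 8 (rule 75): 11000000
Gen 9 (rule 154): 10100000
Gen 10 (rule 86): 10110000
Gen 11 (rule 225): 01010111
Gen 12 (rule 75): 10000101

Answer: 1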